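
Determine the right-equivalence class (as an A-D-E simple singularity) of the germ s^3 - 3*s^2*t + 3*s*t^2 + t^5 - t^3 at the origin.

E_{8}

The Hessian of f at 0 is [[0, 0], [0, 0]] with rank 0, so corank 2. A Groebner basis of the Jacobian ideal J(f) in C{s,t} is {t^4, s^2 - 2*s*t + t^2}; counting standard monomials gives mu = 8. Corank 2; j^3 = (s - t)^3 is a perfect cube, so E-series; the 5-jet and mu = 8 give E_8.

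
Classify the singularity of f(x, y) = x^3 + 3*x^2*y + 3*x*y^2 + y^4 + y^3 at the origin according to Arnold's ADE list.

The Hessian of f at 0 has rank 0. Corank 2; j^3 = (x + y)^3 is a perfect cube, so E-series; the 4-jet and mu = 6 give E_6.

E_6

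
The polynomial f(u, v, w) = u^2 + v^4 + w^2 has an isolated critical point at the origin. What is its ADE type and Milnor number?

Type A_{3}, Milnor number mu = 3.

The Hessian of f at 0 is [[2, 0, 0], [0, 0, 0], [0, 0, 2]] with rank 2, so corank 1. A Groebner basis of the Jacobian ideal J(f) in C{u,v,w} is {v^3, u, w}; counting standard monomials gives mu = 3. Corank 1: A-series; mu = 3 gives A_3.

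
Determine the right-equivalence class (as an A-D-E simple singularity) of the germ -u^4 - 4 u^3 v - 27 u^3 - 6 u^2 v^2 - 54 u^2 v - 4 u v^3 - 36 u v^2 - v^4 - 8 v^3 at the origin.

E_6

The Hessian of f at 0 has rank 0. Corank 2; j^3 = -(3*u + 2*v)^3 is a perfect cube, so E-series; the 4-jet and mu = 6 give E_6.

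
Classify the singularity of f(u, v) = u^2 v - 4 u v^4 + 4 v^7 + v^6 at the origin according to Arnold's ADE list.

D_7

The Hessian of f at 0 has rank 0. Corank 2; j^3 = u^2*v has shape L^2 M (L != M), so D-series; mu = 7 gives D_7.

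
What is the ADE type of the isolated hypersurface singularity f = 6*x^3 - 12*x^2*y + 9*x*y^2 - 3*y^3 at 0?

D_4

The Hessian of f at 0 has rank 0. Corank 2; j^3 = 3*(x - y)*(2*x^2 - 2*x*y + y^2) splits into three distinct lines over C (the quadratic factor has nonzero discriminant), so D_4.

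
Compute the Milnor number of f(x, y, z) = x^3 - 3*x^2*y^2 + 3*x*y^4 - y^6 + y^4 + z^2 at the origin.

The Hessian of f at 0 has rank 1. Corank 2; j^3 = x^3 is a perfect cube, so E-series; the 4-jet and mu = 6 give E_6.

6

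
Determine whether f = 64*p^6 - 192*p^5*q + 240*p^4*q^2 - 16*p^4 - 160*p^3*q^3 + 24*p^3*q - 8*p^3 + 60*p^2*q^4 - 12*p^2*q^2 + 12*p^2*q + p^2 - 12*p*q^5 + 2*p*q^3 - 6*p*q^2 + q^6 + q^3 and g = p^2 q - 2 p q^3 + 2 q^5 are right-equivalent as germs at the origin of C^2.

The Hessian of f at 0 is [[2, 0], [0, 0]] with rank 1, so corank 1. A Groebner basis of the Jacobian ideal J(f) in C{p,q} is {q^2, p}; counting standard monomials gives mu = 2. Corank 1: A-series; mu = 2 gives A_2. The Hessian of g at 0 is [[0, 0], [0, 0]] with rank 0, so corank 2. A Groebner basis of the Jacobian ideal J(g) in C{p,q} is {p^3, p^2*q, p^2/4 + p*q^2, -p*q + q^3}; counting standard monomials gives mu = 6. Corank 2; j^3 = p^2*q has shape L^2 M (L != M), so D-series; mu = 6 gives D_6. f is A_2 but g is D_6, hence not right-equivalent.

No.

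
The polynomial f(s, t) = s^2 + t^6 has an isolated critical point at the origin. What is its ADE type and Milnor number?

The Hessian of f at 0 is [[2, 0], [0, 0]] with rank 1, so corank 1. A Groebner basis of the Jacobian ideal J(f) in C{s,t} is {t^5, s}; counting standard monomials gives mu = 5. Corank 1: A-series; mu = 5 gives A_5.

Type A_{5}, Milnor number mu = 5.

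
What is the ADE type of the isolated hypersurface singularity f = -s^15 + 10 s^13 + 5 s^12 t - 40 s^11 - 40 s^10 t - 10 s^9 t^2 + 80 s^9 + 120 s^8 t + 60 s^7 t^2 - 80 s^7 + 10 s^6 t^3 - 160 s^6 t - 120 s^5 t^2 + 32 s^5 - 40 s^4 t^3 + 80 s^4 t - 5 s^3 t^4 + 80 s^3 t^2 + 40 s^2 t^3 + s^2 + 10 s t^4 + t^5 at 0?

The Hessian of f at 0 has rank 1. Corank 1: A-series; mu = 4 gives A_4.

A_{4}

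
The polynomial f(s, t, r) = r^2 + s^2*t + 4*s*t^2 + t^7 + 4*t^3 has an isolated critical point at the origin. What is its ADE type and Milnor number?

The Hessian of f at 0 is [[0, 0, 0], [0, 0, 0], [0, 0, 2]] with rank 1, so corank 2. A Groebner basis of the Jacobian ideal J(f) in C{s,t,r} is {s^2/7 + t^6 - 4*t^2/7, s^3 + 8*t^3, s*t + 2*t^2, r}; counting standard monomials gives mu = 8. Corank 2; j^3 = t*(s + 2*t)^2 has shape L^2 M (L != M), so D-series; mu = 8 gives D_8.

Type D_8, Milnor number mu = 8.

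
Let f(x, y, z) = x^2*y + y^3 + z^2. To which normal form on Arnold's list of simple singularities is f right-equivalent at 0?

D4

The Hessian of f at 0 has rank 1. Corank 2; j^3 = y*(x^2 + y^2) splits into three distinct lines over C (the quadratic factor has nonzero discriminant), so D_4.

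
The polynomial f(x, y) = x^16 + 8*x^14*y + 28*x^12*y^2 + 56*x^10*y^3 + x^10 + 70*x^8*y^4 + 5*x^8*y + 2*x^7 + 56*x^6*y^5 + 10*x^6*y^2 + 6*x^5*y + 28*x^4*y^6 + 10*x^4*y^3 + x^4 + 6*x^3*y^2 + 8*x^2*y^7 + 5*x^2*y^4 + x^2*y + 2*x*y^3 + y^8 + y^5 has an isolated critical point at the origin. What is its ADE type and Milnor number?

The Hessian of f at 0 has rank 0. Corank 2; j^3 = x^2*y has shape L^2 M (L != M), so D-series; mu = 9 gives D_9.

Type D_9, Milnor number mu = 9.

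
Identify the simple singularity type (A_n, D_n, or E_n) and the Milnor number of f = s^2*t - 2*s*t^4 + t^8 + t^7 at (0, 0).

Type D_9, Milnor number mu = 9.

The Hessian of f at 0 has rank 0. Corank 2; j^3 = s^2*t has shape L^2 M (L != M), so D-series; mu = 9 gives D_9.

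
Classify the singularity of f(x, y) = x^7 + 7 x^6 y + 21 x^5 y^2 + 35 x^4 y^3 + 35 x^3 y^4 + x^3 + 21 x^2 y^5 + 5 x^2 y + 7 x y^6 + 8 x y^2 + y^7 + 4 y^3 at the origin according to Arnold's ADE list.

D_{8}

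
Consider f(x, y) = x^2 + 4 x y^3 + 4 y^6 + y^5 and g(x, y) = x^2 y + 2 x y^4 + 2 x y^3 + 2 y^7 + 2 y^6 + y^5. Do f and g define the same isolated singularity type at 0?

The Hessian of f at 0 is [[2, 0], [0, 0]] with rank 1, so corank 1. A Groebner basis of the Jacobian ideal J(f) in C{x,y} is {x/2 + y^3, x^2, x*y}; counting standard monomials gives mu = 4. Corank 1: A-series; mu = 4 gives A_4. The Hessian of g at 0 is [[0, 0], [0, 0]] with rank 0, so corank 2. A Groebner basis of the Jacobian ideal J(g) in C{x,y} is {-x^2/6 + x*y^3 - 4*x*y^2/3 + 7*x*y/6 + 7*y^3/6, x*y + y^4 + y^3, x^3 - x^2/6 - x*y^2/3 + x*y/6 + y^3/6, x^2*y + x^2/3 + 5*x*y^2/3 - 4*x*y/3 - 4*y^3/3}; counting standard monomials gives mu = 8. Corank 2; j^3 = x^2*y has shape L^2 M (L != M), so D-series; mu = 8 gives D_8. f is A_4 but g is D_8, hence not right-equivalent.

No.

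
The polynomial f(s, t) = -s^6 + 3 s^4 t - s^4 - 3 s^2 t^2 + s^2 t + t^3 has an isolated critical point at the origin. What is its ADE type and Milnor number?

Type D4, Milnor number mu = 4.

The Hessian of f at 0 has rank 0. Corank 2; j^3 = t*(s^2 + t^2) splits into three distinct lines over C (the quadratic factor has nonzero discriminant), so D_4.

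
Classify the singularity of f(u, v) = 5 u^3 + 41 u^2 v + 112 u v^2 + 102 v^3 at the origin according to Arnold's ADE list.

D4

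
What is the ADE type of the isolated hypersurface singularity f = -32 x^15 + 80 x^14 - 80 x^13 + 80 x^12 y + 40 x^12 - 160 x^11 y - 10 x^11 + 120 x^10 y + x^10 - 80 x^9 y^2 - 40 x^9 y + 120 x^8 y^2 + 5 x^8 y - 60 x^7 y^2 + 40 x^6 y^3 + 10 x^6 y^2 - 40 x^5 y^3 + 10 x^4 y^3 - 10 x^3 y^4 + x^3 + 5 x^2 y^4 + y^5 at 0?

E_8

The Hessian of f at 0 has rank 0. Corank 2; j^3 = x^3 is a perfect cube, so E-series; the 5-jet and mu = 8 give E_8.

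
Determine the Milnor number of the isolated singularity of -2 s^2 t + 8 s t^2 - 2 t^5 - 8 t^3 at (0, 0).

6

The Hessian of f at 0 is [[0, 0], [0, 0]] with rank 0, so corank 2. A Groebner basis of the Jacobian ideal J(f) in C{s,t} is {s^2/5 + t^4 - 4*t^2/5, s^3 - 8*t^3, s*t - 2*t^2}; counting standard monomials gives mu = 6. Corank 2; j^3 = -2*t*(s - 2*t)^2 has shape L^2 M (L != M), so D-series; mu = 6 gives D_6.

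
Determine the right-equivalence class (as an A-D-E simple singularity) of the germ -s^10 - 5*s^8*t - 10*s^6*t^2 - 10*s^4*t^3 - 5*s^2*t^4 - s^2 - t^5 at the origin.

A4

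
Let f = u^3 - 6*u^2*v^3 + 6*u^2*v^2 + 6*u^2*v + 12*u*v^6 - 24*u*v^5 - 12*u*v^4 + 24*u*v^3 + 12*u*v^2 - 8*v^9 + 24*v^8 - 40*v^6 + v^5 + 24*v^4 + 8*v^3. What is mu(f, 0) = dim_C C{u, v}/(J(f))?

The Hessian of f at 0 has rank 0. Corank 2; j^3 = (u + 2*v)^3 is a perfect cube, so E-series; the 5-jet and mu = 8 give E_8.

8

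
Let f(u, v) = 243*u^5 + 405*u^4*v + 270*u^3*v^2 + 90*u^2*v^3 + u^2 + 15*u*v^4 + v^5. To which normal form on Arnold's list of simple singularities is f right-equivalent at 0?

The Hessian of f at 0 has rank 1. Corank 1: A-series; mu = 4 gives A_4.

A4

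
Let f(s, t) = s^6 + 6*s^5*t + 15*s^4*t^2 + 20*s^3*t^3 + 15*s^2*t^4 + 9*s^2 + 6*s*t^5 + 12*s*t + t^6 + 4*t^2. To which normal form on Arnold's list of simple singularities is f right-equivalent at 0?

A_{5}

The Hessian of f at 0 has rank 1. Corank 1: A-series; mu = 5 gives A_5.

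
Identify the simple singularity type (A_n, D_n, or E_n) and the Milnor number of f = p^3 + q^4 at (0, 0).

The Hessian of f at 0 is [[0, 0], [0, 0]] with rank 0, so corank 2. A Groebner basis of the Jacobian ideal J(f) in C{p,q} is {q^3, p^2}; counting standard monomials gives mu = 6. Corank 2; j^3 = p^3 is a perfect cube, so E-series; the 4-jet and mu = 6 give E_6.

Type E_{6}, Milnor number mu = 6.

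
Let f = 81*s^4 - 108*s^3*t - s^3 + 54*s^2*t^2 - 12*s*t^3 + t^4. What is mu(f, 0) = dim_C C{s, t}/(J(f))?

6

The Hessian of f at 0 is [[0, 0], [0, 0]] with rank 0, so corank 2. A Groebner basis of the Jacobian ideal J(f) in C{s,t} is {t^4, s*t^2 - t^3/9, s^2}; counting standard monomials gives mu = 6. Corank 2; j^3 = -s^3 is a perfect cube, so E-series; the 4-jet and mu = 6 give E_6.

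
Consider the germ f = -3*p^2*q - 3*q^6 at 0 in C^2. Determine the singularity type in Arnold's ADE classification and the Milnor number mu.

Type D_{7}, Milnor number mu = 7.

The Hessian of f at 0 is [[0, 0], [0, 0]] with rank 0, so corank 2. A Groebner basis of the Jacobian ideal J(f) in C{p,q} is {p^2/6 + q^5, p^3, p*q}; counting standard monomials gives mu = 7. Corank 2; j^3 = -3*p^2*q has shape L^2 M (L != M), so D-series; mu = 7 gives D_7.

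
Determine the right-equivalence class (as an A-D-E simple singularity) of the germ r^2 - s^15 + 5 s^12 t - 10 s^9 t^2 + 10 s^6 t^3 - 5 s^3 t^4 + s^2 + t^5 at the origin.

The Hessian of f at 0 is [[2, 0, 0], [0, 0, 0], [0, 0, 2]] with rank 2, so corank 1. A Groebner basis of the Jacobian ideal J(f) in C{s,t,r} is {t^4, s, r}; counting standard monomials gives mu = 4. Corank 1: A-series; mu = 4 gives A_4.

A_{4}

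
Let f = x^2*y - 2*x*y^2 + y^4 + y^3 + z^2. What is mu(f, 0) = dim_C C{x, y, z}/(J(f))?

5

The Hessian of f at 0 has rank 1. Corank 2; j^3 = y*(x - y)^2 has shape L^2 M (L != M), so D-series; mu = 5 gives D_5.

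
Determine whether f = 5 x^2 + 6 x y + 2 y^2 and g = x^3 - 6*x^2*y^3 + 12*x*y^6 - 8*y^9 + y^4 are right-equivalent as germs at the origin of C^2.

The Hessian of f at 0 has rank 2. Corank 0: nondegenerate Morse point, so A_1. The Hessian of g at 0 has rank 0. Corank 2; j^3 = x^3 is a perfect cube, so E-series; the 4-jet and mu = 6 give E_6. f is A_1 but g is E_6, hence not right-equivalent.

No.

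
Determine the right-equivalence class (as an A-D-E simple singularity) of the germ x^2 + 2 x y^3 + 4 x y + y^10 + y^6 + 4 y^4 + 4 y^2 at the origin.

A_9

The Hessian of f at 0 is [[2, 4], [4, 8]] with rank 1, so corank 1. A Groebner basis of the Jacobian ideal J(f) in C{x,y} is {x^3 + 6*x^2*y + 12*x*y^2 - 8*x - 16*y, x + y^3 + 2*y}; counting standard monomials gives mu = 9. Corank 1: A-series; mu = 9 gives A_9.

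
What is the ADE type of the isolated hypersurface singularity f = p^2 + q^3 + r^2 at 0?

The Hessian of f at 0 has rank 2. Corank 1: A-series; mu = 2 gives A_2.

A2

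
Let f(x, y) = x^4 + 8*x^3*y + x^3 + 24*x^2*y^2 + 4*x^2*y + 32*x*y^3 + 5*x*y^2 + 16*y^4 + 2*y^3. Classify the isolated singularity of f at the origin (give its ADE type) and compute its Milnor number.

Type D_{5}, Milnor number mu = 5.

The Hessian of f at 0 has rank 0. Corank 2; j^3 = (x + y)^2*(x + 2*y) has shape L^2 M (L != M), so D-series; mu = 5 gives D_5.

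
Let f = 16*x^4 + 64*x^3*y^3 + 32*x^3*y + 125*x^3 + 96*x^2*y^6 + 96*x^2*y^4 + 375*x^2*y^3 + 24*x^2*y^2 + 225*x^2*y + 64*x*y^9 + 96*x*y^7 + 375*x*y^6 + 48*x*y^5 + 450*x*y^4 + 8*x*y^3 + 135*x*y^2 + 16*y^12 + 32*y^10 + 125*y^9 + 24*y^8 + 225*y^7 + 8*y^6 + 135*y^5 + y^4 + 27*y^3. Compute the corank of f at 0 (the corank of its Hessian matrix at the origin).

2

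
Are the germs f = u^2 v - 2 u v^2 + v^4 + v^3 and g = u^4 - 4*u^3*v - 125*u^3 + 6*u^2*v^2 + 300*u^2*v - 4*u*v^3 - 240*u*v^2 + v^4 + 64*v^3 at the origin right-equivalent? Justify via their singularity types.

No.

The Hessian of f at 0 has rank 0. Corank 2; j^3 = v*(u - v)^2 has shape L^2 M (L != M), so D-series; mu = 5 gives D_5. The Hessian of g at 0 has rank 0. Corank 2; j^3 = -(5*u - 4*v)^3 is a perfect cube, so E-series; the 4-jet and mu = 6 give E_6. f is D_5 but g is E_6, hence not right-equivalent.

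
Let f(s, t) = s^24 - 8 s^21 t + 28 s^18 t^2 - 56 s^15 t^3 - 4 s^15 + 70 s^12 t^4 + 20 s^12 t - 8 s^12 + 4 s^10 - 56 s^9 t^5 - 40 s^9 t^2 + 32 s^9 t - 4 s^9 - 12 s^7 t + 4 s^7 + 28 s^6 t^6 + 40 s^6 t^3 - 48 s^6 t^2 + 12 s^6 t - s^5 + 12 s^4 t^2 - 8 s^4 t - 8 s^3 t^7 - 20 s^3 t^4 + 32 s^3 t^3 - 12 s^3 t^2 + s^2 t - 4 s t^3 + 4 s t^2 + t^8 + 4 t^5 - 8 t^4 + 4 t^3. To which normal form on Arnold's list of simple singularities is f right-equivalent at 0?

D_9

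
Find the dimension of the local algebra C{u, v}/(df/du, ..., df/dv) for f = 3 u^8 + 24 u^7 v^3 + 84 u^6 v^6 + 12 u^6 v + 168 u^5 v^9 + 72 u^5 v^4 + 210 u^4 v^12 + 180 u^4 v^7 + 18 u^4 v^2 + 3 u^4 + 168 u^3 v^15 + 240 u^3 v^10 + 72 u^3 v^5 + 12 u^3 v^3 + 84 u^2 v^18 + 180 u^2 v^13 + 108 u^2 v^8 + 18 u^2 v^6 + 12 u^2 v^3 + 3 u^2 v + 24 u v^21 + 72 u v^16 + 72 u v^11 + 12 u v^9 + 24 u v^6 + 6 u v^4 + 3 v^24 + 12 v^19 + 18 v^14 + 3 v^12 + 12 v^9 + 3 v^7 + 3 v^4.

The Hessian of f at 0 has rank 0. Corank 2; j^3 = 3*u^2*v has shape L^2 M (L != M), so D-series; mu = 5 gives D_5.

5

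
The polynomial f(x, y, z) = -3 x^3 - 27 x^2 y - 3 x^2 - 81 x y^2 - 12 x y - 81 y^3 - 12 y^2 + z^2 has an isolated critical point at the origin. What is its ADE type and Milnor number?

The Hessian of f at 0 is [[-6, -12, 0], [-12, -24, 0], [0, 0, 2]] with rank 2, so corank 1. A Groebner basis of the Jacobian ideal J(f) in C{x,y,z} is {y^2, x + 2*y, z}; counting standard monomials gives mu = 2. Corank 1: A-series; mu = 2 gives A_2.

Type A_2, Milnor number mu = 2.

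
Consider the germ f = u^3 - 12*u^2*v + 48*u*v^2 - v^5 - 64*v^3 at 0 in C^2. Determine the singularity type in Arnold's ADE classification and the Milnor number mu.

Type E_8, Milnor number mu = 8.

The Hessian of f at 0 has rank 0. Corank 2; j^3 = (u - 4*v)^3 is a perfect cube, so E-series; the 5-jet and mu = 8 give E_8.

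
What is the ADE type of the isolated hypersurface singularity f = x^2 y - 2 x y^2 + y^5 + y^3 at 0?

D6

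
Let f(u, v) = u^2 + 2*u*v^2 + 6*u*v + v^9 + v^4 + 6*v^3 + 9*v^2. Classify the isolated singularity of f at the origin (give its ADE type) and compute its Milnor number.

Type A8, Milnor number mu = 8.

The Hessian of f at 0 has rank 1. Corank 1: A-series; mu = 8 gives A_8.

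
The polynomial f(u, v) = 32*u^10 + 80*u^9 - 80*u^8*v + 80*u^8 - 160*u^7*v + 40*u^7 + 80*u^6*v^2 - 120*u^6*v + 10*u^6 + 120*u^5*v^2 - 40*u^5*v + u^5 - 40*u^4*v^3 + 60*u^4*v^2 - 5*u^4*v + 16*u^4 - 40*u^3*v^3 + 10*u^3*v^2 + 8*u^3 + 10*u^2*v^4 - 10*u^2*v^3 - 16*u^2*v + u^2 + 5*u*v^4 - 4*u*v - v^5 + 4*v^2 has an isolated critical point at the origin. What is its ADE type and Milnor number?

The Hessian of f at 0 has rank 1. Corank 1: A-series; mu = 4 gives A_4.

Type A_4, Milnor number mu = 4.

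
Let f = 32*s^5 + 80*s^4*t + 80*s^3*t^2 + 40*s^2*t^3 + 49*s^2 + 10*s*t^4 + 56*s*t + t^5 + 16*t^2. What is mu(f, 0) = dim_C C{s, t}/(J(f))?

The Hessian of f at 0 has rank 1. Corank 1: A-series; mu = 4 gives A_4.

4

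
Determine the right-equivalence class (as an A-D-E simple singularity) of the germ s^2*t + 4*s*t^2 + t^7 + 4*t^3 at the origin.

D_8

The Hessian of f at 0 is [[0, 0], [0, 0]] with rank 0, so corank 2. A Groebner basis of the Jacobian ideal J(f) in C{s,t} is {s^2/7 + t^6 - 4*t^2/7, s^3 + 8*t^3, s*t + 2*t^2}; counting standard monomials gives mu = 8. Corank 2; j^3 = t*(s + 2*t)^2 has shape L^2 M (L != M), so D-series; mu = 8 gives D_8.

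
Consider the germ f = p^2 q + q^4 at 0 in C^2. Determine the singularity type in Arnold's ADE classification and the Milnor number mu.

The Hessian of f at 0 has rank 0. Corank 2; j^3 = p^2*q has shape L^2 M (L != M), so D-series; mu = 5 gives D_5.

Type D_5, Milnor number mu = 5.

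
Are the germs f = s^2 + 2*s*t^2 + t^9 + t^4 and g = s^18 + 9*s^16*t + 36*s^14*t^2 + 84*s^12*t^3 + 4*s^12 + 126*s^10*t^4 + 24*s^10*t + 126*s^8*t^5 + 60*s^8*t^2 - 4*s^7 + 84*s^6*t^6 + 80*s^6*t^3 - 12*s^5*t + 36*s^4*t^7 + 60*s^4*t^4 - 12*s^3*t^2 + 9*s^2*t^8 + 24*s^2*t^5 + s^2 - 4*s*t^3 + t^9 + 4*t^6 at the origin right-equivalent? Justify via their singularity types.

The Hessian of f at 0 is [[2, 0], [0, 0]] with rank 1, so corank 1. A Groebner basis of the Jacobian ideal J(f) in C{s,t} is {s^4, s + t^2}; counting standard monomials gives mu = 8. Corank 1: A-series; mu = 8 gives A_8. The Hessian of g at 0 is [[2, 0], [0, 0]] with rank 1, so corank 1. A Groebner basis of the Jacobian ideal J(g) in C{s,t} is {s^2*t^2, s^3, -s/2 + t^3}; counting standard monomials gives mu = 8. Corank 1: A-series; mu = 8 gives A_8. Both have type A_8, hence right-equivalent.

Yes.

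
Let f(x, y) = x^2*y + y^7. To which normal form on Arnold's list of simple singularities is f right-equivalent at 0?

D_8

The Hessian of f at 0 has rank 0. Corank 2; j^3 = x^2*y has shape L^2 M (L != M), so D-series; mu = 8 gives D_8.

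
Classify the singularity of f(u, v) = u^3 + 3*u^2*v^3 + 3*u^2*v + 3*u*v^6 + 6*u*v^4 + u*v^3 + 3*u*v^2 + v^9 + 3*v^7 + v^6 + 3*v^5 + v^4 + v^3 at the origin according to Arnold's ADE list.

The Hessian of f at 0 has rank 0. Corank 2; j^3 = (u + v)^3 is a perfect cube, so E-series; the 4-jet and mu = 7 give E_7.

E7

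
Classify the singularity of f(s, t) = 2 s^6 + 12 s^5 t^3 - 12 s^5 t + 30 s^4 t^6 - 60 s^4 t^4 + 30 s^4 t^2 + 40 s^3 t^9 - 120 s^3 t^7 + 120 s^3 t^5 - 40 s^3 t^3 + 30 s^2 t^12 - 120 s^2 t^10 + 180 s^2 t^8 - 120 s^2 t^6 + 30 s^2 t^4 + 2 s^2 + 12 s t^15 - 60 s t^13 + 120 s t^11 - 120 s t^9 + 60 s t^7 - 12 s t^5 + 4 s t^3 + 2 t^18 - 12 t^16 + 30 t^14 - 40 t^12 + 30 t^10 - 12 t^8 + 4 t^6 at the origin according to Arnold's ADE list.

The Hessian of f at 0 is [[4, 0], [0, 0]] with rank 1, so corank 1. A Groebner basis of the Jacobian ideal J(f) in C{s,t} is {s*t^2, s + t^3, s^2}; counting standard monomials gives mu = 5. Corank 1: A-series; mu = 5 gives A_5.

A_5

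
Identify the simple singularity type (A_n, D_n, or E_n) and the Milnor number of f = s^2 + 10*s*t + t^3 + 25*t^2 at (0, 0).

The Hessian of f at 0 has rank 1. Corank 1: A-series; mu = 2 gives A_2.

Type A_{2}, Milnor number mu = 2.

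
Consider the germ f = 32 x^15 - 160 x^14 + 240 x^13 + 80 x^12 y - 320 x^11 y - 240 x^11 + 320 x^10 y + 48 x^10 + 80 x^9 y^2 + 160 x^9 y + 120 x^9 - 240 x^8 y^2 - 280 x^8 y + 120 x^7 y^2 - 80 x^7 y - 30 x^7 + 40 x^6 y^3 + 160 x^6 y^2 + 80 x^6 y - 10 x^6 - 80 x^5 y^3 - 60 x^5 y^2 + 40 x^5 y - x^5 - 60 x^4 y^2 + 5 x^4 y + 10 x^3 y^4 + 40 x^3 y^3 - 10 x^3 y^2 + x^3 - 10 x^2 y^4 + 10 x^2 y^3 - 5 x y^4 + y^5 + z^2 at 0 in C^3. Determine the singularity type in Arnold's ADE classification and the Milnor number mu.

Type E8, Milnor number mu = 8.

The Hessian of f at 0 has rank 1. Corank 2; j^3 = x^3 is a perfect cube, so E-series; the 5-jet and mu = 8 give E_8.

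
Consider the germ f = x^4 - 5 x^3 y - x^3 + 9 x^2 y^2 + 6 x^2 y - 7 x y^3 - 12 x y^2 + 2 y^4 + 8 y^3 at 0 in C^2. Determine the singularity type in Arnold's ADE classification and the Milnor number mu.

Type E_7, Milnor number mu = 7.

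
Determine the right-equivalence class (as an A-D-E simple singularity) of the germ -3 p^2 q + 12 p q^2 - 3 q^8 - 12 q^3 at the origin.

D_9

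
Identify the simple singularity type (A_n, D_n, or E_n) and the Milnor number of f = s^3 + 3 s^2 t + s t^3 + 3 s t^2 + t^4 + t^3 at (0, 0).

Type E_7, Milnor number mu = 7.

The Hessian of f at 0 has rank 0. Corank 2; j^3 = (s + t)^3 is a perfect cube, so E-series; the 4-jet and mu = 7 give E_7.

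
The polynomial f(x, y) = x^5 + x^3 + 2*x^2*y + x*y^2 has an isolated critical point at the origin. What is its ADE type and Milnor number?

The Hessian of f at 0 has rank 0. Corank 2; j^3 = x*(x + y)^2 has shape L^2 M (L != M), so D-series; mu = 6 gives D_6.

Type D_6, Milnor number mu = 6.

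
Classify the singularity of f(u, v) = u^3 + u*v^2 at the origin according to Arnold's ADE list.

The Hessian of f at 0 is [[0, 0], [0, 0]] with rank 0, so corank 2. A Groebner basis of the Jacobian ideal J(f) in C{u,v} is {v^3, u^2 + v^2/3, u*v}; counting standard monomials gives mu = 4. Corank 2; j^3 = u*(u^2 + v^2) splits into three distinct lines over C (the quadratic factor has nonzero discriminant), so D_4.

D_4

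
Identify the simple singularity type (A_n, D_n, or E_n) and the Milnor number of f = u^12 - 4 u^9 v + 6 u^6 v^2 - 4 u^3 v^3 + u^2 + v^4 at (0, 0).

Type A_{3}, Milnor number mu = 3.

The Hessian of f at 0 is [[2, 0], [0, 0]] with rank 1, so corank 1. A Groebner basis of the Jacobian ideal J(f) in C{u,v} is {v^3, u}; counting standard monomials gives mu = 3. Corank 1: A-series; mu = 3 gives A_3.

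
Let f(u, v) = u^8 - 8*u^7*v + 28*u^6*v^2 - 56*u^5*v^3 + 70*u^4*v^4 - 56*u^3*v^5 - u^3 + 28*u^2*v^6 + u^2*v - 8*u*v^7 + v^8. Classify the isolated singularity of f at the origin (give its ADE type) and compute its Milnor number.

Type D_{9}, Milnor number mu = 9.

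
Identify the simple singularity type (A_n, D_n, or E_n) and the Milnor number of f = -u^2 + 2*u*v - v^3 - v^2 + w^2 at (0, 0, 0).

Type A_2, Milnor number mu = 2.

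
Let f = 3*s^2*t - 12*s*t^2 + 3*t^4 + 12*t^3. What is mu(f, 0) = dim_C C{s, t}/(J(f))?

The Hessian of f at 0 has rank 0. Corank 2; j^3 = 3*t*(s - 2*t)^2 has shape L^2 M (L != M), so D-series; mu = 5 gives D_5.

5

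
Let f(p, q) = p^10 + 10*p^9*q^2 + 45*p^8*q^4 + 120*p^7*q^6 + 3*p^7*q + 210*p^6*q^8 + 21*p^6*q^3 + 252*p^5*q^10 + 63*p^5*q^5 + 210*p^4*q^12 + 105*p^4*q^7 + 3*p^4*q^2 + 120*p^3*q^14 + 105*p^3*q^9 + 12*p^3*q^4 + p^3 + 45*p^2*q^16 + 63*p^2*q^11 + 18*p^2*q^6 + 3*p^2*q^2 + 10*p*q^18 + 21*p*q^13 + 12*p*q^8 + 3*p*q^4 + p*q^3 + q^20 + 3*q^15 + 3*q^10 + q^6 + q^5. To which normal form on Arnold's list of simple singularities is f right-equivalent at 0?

E7

The Hessian of f at 0 has rank 0. Corank 2; j^3 = p^3 is a perfect cube, so E-series; the 4-jet and mu = 7 give E_7.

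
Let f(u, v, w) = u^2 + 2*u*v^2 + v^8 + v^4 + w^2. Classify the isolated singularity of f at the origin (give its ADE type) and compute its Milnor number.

Type A_{7}, Milnor number mu = 7.

The Hessian of f at 0 is [[2, 0, 0], [0, 0, 0], [0, 0, 2]] with rank 2, so corank 1. A Groebner basis of the Jacobian ideal J(f) in C{u,v,w} is {u^4, u^3*v, u + v^2, w}; counting standard monomials gives mu = 7. Corank 1: A-series; mu = 7 gives A_7.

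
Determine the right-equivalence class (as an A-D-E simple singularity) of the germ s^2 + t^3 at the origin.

The Hessian of f at 0 is [[2, 0], [0, 0]] with rank 1, so corank 1. A Groebner basis of the Jacobian ideal J(f) in C{s,t} is {t^2, s}; counting standard monomials gives mu = 2. Corank 1: A-series; mu = 2 gives A_2.

A_{2}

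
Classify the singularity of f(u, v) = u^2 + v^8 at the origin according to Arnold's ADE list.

A7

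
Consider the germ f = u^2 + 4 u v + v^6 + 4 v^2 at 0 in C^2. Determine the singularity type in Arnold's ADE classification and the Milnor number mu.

Type A5, Milnor number mu = 5.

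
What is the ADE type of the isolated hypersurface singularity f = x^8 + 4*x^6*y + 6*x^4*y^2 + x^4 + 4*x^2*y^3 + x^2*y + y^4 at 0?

D_{5}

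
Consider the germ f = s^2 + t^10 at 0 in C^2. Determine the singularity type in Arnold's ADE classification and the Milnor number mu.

Type A9, Milnor number mu = 9.

The Hessian of f at 0 has rank 1. Corank 1: A-series; mu = 9 gives A_9.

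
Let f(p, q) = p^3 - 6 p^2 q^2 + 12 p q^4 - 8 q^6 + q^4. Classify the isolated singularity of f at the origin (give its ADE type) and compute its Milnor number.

Type E_6, Milnor number mu = 6.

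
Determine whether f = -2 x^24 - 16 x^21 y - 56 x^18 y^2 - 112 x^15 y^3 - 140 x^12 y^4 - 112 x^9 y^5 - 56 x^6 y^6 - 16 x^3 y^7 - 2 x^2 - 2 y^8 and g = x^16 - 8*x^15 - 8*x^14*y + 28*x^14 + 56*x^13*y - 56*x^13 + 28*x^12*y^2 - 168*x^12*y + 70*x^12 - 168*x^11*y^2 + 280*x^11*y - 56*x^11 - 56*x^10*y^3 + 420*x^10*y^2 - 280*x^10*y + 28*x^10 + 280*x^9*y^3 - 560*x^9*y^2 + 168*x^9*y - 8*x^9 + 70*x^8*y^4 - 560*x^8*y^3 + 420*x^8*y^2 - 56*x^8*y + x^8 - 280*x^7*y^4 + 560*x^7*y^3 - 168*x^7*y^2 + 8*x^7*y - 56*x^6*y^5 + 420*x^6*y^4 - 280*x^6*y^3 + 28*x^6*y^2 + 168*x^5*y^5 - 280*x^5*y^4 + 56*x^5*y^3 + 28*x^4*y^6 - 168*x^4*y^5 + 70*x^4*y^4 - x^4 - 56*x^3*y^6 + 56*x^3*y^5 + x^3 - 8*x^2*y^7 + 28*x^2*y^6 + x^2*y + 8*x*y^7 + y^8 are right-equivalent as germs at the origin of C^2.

No.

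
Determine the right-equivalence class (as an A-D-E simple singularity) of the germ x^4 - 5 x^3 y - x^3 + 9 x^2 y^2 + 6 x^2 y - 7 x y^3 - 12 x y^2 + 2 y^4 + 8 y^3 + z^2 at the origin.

E7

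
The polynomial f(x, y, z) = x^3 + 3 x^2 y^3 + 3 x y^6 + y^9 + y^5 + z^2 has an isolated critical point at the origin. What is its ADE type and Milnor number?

Type E8, Milnor number mu = 8.

The Hessian of f at 0 is [[0, 0, 0], [0, 0, 0], [0, 0, 2]] with rank 1, so corank 2. A Groebner basis of the Jacobian ideal J(f) in C{x,y,z} is {x^2/2 + x*y^3, y^4, x^3, x^2*y, z}; counting standard monomials gives mu = 8. Corank 2; j^3 = x^3 is a perfect cube, so E-series; the 5-jet and mu = 8 give E_8.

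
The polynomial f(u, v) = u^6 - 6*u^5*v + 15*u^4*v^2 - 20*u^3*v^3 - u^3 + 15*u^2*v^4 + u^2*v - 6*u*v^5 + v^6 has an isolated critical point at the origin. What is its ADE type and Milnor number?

Type D7, Milnor number mu = 7.

The Hessian of f at 0 has rank 0. Corank 2; j^3 = -u^2*(u - v) has shape L^2 M (L != M), so D-series; mu = 7 gives D_7.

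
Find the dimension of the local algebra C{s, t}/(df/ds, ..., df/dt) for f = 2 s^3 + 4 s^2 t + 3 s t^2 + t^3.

The Hessian of f at 0 has rank 0. Corank 2; j^3 = (s + t)*(2*s^2 + 2*s*t + t^2) splits into three distinct lines over C (the quadratic factor has nonzero discriminant), so D_4.

4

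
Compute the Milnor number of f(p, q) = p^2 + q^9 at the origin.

8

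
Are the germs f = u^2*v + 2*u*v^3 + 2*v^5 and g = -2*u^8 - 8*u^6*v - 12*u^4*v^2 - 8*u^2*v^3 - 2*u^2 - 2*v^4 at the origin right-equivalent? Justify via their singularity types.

No.

The Hessian of f at 0 has rank 0. Corank 2; j^3 = u^2*v has shape L^2 M (L != M), so D-series; mu = 6 gives D_6. The Hessian of g at 0 has rank 1. Corank 1: A-series; mu = 3 gives A_3. f is D_6 but g is A_3, hence not right-equivalent.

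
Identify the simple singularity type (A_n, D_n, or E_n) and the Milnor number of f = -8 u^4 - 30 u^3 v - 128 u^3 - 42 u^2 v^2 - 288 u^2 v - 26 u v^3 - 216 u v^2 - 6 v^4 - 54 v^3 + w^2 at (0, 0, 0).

Type E_7, Milnor number mu = 7.

The Hessian of f at 0 is [[0, 0, 0], [0, 0, 0], [0, 0, 2]] with rank 1, so corank 2. A Groebner basis of the Jacobian ideal J(f) in C{u,v,w} is {196608*u^2 + 294912*u*v + v^4 + 64*v^3 + 110592*v^2, u^3 + 1008*u^2 + 1512*u*v + 3*v^3/4 + 567*v^2, u^2*v - 832*u^2 - 1248*u*v - 5*v^3/6 - 468*v^2, 512*u^2 + u*v^2 + 768*u*v + 11*v^3/12 + 288*v^2, w}; counting standard monomials gives mu = 7. Corank 2; j^3 = -2*(4*u + 3*v)^3 is a perfect cube, so E-series; the 4-jet and mu = 7 give E_7.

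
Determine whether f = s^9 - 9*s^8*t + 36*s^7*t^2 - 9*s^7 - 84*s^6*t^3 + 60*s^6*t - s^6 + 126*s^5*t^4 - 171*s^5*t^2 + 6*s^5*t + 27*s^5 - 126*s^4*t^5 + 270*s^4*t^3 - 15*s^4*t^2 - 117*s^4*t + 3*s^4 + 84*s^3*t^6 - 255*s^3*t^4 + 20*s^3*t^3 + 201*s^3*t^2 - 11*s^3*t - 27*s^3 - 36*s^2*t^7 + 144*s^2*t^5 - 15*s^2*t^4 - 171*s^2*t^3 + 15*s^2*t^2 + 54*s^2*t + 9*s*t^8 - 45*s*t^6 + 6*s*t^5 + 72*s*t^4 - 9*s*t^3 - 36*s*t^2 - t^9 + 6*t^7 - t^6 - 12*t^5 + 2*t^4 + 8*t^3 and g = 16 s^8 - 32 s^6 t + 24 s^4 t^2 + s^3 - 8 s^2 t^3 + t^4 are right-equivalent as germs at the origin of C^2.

No.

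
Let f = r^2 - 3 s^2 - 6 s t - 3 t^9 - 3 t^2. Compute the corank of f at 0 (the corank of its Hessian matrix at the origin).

1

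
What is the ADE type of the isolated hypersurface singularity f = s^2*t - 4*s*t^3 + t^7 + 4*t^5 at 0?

The Hessian of f at 0 is [[0, 0], [0, 0]] with rank 0, so corank 2. A Groebner basis of the Jacobian ideal J(f) in C{s,t} is {s^2*t^2 + 4*s^2/7 - 8*s*t^2/7, s^3 + 8*s^2/7 - 16*s*t^2/7, -s*t/2 + t^3}; counting standard monomials gives mu = 8. Corank 2; j^3 = s^2*t has shape L^2 M (L != M), so D-series; mu = 8 gives D_8.

D_{8}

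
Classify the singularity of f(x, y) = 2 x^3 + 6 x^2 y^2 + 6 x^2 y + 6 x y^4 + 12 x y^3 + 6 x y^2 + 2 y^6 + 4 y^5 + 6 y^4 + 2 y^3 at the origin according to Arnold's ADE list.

E8

The Hessian of f at 0 has rank 0. Corank 2; j^3 = 2*(x + y)^3 is a perfect cube, so E-series; the 5-jet and mu = 8 give E_8.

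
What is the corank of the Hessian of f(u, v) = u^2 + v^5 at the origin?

1

The Hessian at 0 is [[2, 0], [0, 0]] of rank 1; hence corank 1.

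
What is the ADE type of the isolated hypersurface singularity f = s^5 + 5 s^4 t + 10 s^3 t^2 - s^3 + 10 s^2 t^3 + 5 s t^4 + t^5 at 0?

E_8

The Hessian of f at 0 is [[0, 0], [0, 0]] with rank 0, so corank 2. A Groebner basis of the Jacobian ideal J(f) in C{s,t} is {t^5, s*t^3 + t^4/4, s^2}; counting standard monomials gives mu = 8. Corank 2; j^3 = -s^3 is a perfect cube, so E-series; the 5-jet and mu = 8 give E_8.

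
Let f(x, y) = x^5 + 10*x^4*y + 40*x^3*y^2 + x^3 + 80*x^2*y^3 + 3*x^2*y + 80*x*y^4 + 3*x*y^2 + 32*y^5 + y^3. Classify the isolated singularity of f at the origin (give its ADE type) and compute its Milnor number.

Type E8, Milnor number mu = 8.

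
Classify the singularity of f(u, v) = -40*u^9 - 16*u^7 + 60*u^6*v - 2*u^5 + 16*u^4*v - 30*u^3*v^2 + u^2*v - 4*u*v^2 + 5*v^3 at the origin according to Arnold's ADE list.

The Hessian of f at 0 has rank 0. Corank 2; j^3 = v*(u^2 - 4*u*v + 5*v^2) splits into three distinct lines over C (the quadratic factor has nonzero discriminant), so D_4.

D_4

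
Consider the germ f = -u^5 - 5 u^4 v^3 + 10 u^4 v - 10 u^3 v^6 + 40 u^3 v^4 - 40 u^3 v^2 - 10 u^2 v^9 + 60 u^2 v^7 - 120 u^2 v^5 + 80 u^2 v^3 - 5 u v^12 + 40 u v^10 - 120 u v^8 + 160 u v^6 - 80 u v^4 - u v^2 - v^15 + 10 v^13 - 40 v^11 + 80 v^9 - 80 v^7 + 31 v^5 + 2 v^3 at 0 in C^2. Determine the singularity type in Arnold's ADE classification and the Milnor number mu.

The Hessian of f at 0 has rank 0. Corank 2; j^3 = -v^2*(u - 2*v) has shape L^2 M (L != M), so D-series; mu = 6 gives D_6.

Type D6, Milnor number mu = 6.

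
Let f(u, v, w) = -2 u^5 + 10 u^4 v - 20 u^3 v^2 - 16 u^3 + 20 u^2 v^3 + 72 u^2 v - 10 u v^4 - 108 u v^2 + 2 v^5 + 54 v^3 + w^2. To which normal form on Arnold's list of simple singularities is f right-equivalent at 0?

The Hessian of f at 0 is [[0, 0, 0], [0, 0, 0], [0, 0, 2]] with rank 1, so corank 2. A Groebner basis of the Jacobian ideal J(f) in C{u,v,w} is {v^5, u*v^3 - 11*v^4/8, u^2 - 3*u*v + 9*v^2/4, w}; counting standard monomials gives mu = 8. Corank 2; j^3 = -2*(2*u - 3*v)^3 is a perfect cube, so E-series; the 5-jet and mu = 8 give E_8.

E_8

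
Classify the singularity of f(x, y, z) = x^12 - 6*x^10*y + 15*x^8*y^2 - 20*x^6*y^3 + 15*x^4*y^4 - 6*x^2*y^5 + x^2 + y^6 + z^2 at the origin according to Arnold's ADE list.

A_{5}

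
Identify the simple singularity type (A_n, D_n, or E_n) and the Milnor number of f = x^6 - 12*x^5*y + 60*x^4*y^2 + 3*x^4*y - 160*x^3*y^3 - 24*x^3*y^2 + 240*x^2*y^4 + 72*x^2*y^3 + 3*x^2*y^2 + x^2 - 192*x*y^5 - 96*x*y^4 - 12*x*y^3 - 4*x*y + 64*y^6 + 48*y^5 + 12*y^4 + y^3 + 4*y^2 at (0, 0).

The Hessian of f at 0 is [[2, -4], [-4, 8]] with rank 1, so corank 1. A Groebner basis of the Jacobian ideal J(f) in C{x,y} is {y^2, x - 2*y}; counting standard monomials gives mu = 2. Corank 1: A-series; mu = 2 gives A_2.

Type A_2, Milnor number mu = 2.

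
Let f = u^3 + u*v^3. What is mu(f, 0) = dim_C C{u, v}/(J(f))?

The Hessian of f at 0 has rank 0. Corank 2; j^3 = u^3 is a perfect cube, so E-series; the 4-jet and mu = 7 give E_7.

7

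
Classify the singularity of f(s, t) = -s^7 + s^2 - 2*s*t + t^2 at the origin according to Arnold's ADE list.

A_6

The Hessian of f at 0 is [[2, -2], [-2, 2]] with rank 1, so corank 1. A Groebner basis of the Jacobian ideal J(f) in C{s,t} is {t^6, s - t}; counting standard monomials gives mu = 6. Corank 1: A-series; mu = 6 gives A_6.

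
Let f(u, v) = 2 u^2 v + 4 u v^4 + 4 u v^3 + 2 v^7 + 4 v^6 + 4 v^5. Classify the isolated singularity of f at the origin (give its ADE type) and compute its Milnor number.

Type D6, Milnor number mu = 6.

The Hessian of f at 0 is [[0, 0], [0, 0]] with rank 0, so corank 2. A Groebner basis of the Jacobian ideal J(f) in C{u,v} is {u^3, u^2*v, -u^2/4 + u*v^2, -u^2/4 + u*v + v^3}; counting standard monomials gives mu = 6. Corank 2; j^3 = 2*u^2*v has shape L^2 M (L != M), so D-series; mu = 6 gives D_6.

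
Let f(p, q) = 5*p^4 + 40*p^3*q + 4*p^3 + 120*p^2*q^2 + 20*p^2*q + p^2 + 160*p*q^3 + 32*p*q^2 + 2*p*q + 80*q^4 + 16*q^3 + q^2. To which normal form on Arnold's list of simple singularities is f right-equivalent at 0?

A_3

The Hessian of f at 0 has rank 1. Corank 1: A-series; mu = 3 gives A_3.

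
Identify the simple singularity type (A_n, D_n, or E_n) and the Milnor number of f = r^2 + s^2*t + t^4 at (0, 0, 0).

The Hessian of f at 0 has rank 1. Corank 2; j^3 = s^2*t has shape L^2 M (L != M), so D-series; mu = 5 gives D_5.

Type D5, Milnor number mu = 5.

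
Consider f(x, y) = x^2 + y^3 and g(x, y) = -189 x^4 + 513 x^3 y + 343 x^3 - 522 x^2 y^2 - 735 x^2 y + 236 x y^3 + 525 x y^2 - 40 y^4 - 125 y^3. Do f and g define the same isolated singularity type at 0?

No.

The Hessian of f at 0 has rank 1. Corank 1: A-series; mu = 2 gives A_2. The Hessian of g at 0 has rank 0. Corank 2; j^3 = (7*x - 5*y)^3 is a perfect cube, so E-series; the 4-jet and mu = 7 give E_7. f is A_2 but g is E_7, hence not right-equivalent.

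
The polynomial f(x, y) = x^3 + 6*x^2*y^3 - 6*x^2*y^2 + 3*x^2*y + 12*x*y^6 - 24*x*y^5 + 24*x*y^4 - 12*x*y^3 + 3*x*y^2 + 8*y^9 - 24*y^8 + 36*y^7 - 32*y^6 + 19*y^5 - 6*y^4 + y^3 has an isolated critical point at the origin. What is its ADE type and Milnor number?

Type E8, Milnor number mu = 8.

The Hessian of f at 0 is [[0, 0], [0, 0]] with rank 0, so corank 2. A Groebner basis of the Jacobian ideal J(f) in C{x,y} is {x^2/4 + x*y^3 - x*y^2 + x*y/2 - y^3 + y^2/4, y^4, x^3 - 3*x^2 + 9*x*y^2 - 6*x*y + 10*y^3 - 3*y^2, x^2*y + x^2 - 2*x*y^2 + 2*x*y - 3*y^3 + y^2}; counting standard monomials gives mu = 8. Corank 2; j^3 = (x + y)^3 is a perfect cube, so E-series; the 5-jet and mu = 8 give E_8.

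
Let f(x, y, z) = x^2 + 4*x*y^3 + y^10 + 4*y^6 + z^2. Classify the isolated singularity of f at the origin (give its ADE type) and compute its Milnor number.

Type A_{9}, Milnor number mu = 9.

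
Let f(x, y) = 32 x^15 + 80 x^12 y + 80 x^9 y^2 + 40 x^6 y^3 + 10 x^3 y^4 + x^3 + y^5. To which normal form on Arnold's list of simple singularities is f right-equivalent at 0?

E_8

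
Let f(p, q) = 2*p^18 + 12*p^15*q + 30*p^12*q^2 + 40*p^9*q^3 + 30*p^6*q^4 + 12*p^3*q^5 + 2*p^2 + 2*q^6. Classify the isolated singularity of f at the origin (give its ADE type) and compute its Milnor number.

Type A5, Milnor number mu = 5.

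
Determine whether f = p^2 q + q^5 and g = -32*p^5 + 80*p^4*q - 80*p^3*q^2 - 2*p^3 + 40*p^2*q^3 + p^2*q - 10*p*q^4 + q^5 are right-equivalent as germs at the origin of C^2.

Yes.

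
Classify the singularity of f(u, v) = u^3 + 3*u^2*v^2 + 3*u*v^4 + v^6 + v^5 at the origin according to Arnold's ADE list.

E_8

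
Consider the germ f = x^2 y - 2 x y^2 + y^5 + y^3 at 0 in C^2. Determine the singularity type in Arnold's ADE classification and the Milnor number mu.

Type D6, Milnor number mu = 6.

The Hessian of f at 0 is [[0, 0], [0, 0]] with rank 0, so corank 2. A Groebner basis of the Jacobian ideal J(f) in C{x,y} is {x^2/5 + y^4 - y^2/5, x^3 - y^3, x*y - y^2}; counting standard monomials gives mu = 6. Corank 2; j^3 = y*(x - y)^2 has shape L^2 M (L != M), so D-series; mu = 6 gives D_6.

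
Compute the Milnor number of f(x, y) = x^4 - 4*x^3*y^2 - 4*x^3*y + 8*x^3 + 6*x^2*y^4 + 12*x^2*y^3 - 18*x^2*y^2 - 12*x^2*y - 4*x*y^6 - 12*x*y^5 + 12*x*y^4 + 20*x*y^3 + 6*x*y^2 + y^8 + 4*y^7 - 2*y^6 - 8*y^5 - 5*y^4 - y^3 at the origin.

The Hessian of f at 0 has rank 0. Corank 2; j^3 = (2*x - y)^3 is a perfect cube, so E-series; the 4-jet and mu = 6 give E_6.

6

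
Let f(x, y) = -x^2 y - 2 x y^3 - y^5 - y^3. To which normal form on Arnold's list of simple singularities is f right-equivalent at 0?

D4

The Hessian of f at 0 is [[0, 0], [0, 0]] with rank 0, so corank 2. A Groebner basis of the Jacobian ideal J(f) in C{x,y} is {y^3, x^2 + 3*y^2, x*y}; counting standard monomials gives mu = 4. Corank 2; j^3 = -y*(x^2 + y^2) splits into three distinct lines over C (the quadratic factor has nonzero discriminant), so D_4.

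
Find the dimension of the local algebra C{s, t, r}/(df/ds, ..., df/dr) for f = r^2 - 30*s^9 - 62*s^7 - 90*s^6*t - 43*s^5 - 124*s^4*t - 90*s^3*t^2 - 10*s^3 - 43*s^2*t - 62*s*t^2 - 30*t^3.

4

The Hessian of f at 0 has rank 1. Corank 2; j^3 = -(2*s + 3*t)*(5*s^2 + 14*s*t + 10*t^2) splits into three distinct lines over C (the quadratic factor has nonzero discriminant), so D_4.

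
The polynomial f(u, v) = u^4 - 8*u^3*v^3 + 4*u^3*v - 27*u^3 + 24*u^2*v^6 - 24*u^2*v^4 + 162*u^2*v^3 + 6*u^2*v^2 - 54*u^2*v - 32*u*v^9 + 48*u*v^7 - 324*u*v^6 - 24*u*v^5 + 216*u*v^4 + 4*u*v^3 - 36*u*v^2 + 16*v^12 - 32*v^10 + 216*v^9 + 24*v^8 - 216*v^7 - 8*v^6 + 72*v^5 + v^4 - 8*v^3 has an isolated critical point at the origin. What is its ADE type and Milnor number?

Type E_{6}, Milnor number mu = 6.

The Hessian of f at 0 has rank 0. Corank 2; j^3 = -(3*u + 2*v)^3 is a perfect cube, so E-series; the 4-jet and mu = 6 give E_6.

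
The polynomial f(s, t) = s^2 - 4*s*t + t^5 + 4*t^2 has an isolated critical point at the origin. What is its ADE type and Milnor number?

Type A_4, Milnor number mu = 4.

The Hessian of f at 0 has rank 1. Corank 1: A-series; mu = 4 gives A_4.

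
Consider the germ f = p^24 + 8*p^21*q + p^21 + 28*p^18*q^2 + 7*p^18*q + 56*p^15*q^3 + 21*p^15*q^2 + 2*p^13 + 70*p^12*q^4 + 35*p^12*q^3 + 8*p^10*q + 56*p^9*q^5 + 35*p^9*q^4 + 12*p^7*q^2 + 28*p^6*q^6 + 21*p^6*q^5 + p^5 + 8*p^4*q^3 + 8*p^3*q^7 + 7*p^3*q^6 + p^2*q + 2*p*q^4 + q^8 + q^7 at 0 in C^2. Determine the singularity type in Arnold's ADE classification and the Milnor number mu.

The Hessian of f at 0 is [[0, 0], [0, 0]] with rank 0, so corank 2. A Groebner basis of the Jacobian ideal J(f) in C{p,q} is {p^2*q^2, 8*p^2*q + p^2 + p*q^3, p*q + q^4, p^3}; counting standard monomials gives mu = 9. Corank 2; j^3 = p^2*q has shape L^2 M (L != M), so D-series; mu = 9 gives D_9.

Type D_{9}, Milnor number mu = 9.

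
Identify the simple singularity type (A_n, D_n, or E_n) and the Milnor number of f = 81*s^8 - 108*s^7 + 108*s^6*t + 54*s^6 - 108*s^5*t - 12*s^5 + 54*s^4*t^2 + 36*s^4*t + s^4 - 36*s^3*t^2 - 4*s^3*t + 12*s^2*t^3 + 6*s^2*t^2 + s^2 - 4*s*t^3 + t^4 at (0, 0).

The Hessian of f at 0 has rank 1. Corank 1: A-series; mu = 3 gives A_3.

Type A_{3}, Milnor number mu = 3.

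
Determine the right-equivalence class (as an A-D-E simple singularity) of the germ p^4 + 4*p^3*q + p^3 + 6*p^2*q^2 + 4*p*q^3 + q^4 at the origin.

E_6

The Hessian of f at 0 has rank 0. Corank 2; j^3 = p^3 is a perfect cube, so E-series; the 4-jet and mu = 6 give E_6.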